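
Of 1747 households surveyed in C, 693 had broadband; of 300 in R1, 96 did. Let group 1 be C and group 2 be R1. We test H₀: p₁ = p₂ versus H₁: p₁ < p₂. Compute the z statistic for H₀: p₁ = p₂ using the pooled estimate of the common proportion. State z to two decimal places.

z = 2.52

p̂₁ = 693/1747 = 0.3967, p̂₂ = 96/300 = 0.3200.
Pooled p̂ = (693+96)/(1747+300) = 789/2047 = 0.3854.
SE = √(p̂(1−p̂)(1/n₁+1/n₂)) = √(0.3854·0.6146·0.00390574) = √(0.000925179) = 0.0304.
z = (0.3967 − 0.3200)/0.0304 = 0.0767/0.0304 = 2.52.
p-value = P(Z < 2.521) ≈ 0.9941.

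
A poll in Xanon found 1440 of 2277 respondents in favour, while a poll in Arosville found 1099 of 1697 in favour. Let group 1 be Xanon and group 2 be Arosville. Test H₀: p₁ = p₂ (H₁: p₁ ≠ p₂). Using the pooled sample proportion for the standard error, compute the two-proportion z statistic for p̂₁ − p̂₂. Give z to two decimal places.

p̂₁ = 1440/2277 ≈ 0.6324, p̂₂ = 1099/1697 ≈ 0.6476.
Pooled p̂ = (1440+1099)/(2277+1697) = 2539/3974 = 0.6389.
SE = √(0.230706 × 0.00102845) = 0.0154.
z = (0.6324 − 0.6476)/0.0154 = -0.0152/0.0154 = -0.99.

z = -0.99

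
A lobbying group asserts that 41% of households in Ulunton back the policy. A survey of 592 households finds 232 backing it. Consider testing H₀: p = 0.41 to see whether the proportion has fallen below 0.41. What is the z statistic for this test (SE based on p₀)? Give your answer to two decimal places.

z = -0.90

p̂ = 232/592 = 0.3919.
Standard error under H₀: √(0.41×0.59/592) = 0.0202.
z = (0.3919 − 0.41)/0.0202 = -0.0181/0.0202 = -0.90.
p-value = P(Z < -0.896) ≈ 0.1852.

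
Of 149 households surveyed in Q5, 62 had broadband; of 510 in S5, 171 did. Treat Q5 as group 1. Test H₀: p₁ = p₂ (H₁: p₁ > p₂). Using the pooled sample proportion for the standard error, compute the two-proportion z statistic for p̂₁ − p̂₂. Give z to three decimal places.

z = 1.815

p̂₁ = 62/149 = 0.41611, p̂₂ = 171/510 = 0.33529.
Pooled p̂ = (62+171)/(149+510) = 233/659 = 0.35357.
SE = √(0.228557 × 0.00867219) = 0.04452.
z = (0.41611 − 0.33529)/0.04452 = 0.08082/0.04452 = 1.815.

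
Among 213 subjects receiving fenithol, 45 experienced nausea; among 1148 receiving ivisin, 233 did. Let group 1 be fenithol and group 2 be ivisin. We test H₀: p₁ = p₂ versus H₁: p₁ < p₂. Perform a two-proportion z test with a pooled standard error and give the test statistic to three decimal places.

p̂₁ = 45/213 = 0.21127, p̂₂ = 233/1148 = 0.20296.
Pooled p̂ = (45+233)/(213+1148) = 278/1361 = 0.20426.
SE = √(p̂(1−p̂)(1/n₁+1/n₂)) = √(0.20426·0.79574·0.00556592) = √(0.000904677) = 0.03008.
z = (0.21127 − 0.20296)/0.03008 = 0.00831/0.03008 = 0.276.
p-value = P(Z < 0.276) ≈ 0.6088.

z = 0.276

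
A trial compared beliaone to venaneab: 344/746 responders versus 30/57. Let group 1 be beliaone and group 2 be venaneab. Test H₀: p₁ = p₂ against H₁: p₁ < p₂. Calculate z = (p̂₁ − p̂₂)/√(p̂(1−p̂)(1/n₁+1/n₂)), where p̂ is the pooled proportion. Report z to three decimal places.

p̂₁ = 344/746 = 0.46113, p̂₂ = 30/57 = 0.52632.
Pooled p̂ = (344+30)/(746+57) = 374/803 = 0.46575.
SE = √(p̂(1−p̂)(1/n₁+1/n₂)) = √(0.46575·0.53425·0.0188843) = √(0.00469894) = 0.06855.
z = (0.46113 − 0.52632)/0.06855 = -0.06519/0.06855 = -0.951.
p-value = P(Z < -0.951) ≈ 0.1708.

z = -0.951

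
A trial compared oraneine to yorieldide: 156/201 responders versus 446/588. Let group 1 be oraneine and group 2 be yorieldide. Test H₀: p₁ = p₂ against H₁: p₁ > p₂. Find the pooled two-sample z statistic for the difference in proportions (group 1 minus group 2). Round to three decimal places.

p̂₁ = 156/201 = 0.77612, p̂₂ = 446/588 = 0.75850.
Pooled p̂ = (156+446)/(201+588) = 602/789 = 0.76299.
SE = √(0.180836 × 0.0066758) = 0.03475.
z = (0.77612 − 0.75850)/0.03475 = 0.01762/0.03475 = 0.507.
p-value = P(Z > 0.507) ≈ 0.3061.

z = 0.507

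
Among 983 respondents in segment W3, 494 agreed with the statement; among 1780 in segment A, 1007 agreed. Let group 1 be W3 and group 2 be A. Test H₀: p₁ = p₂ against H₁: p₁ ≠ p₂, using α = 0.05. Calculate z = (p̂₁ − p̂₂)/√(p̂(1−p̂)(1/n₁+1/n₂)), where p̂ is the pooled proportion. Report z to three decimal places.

z = -3.192

p̂₁ = 494/983 ≈ 0.502543, p̂₂ = 1007/1780 ≈ 0.565730.
Pooled p̂ = (494+1007)/(983+1780) = 1501/2763 = 0.543250.
SE = √(p̂(1−p̂)(1/n₁+1/n₂)) = √(0.543250·0.456750·0.00157909) = √(0.000391819) = 0.019794.
z = (0.502543 − 0.565730)/0.019794 = -0.063187/0.019794 = -3.192.
p-value = 2·P(Z > 3.192) ≈ 0.0014, so at α = 0.05 we reject H₀.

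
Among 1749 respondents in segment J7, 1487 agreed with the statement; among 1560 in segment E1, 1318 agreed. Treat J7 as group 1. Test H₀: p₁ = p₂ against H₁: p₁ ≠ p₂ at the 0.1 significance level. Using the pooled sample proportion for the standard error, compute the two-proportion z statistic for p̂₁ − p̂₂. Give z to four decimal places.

p̂₁ = 1487/1749 ≈ 0.850200, p̂₂ = 1318/1560 ≈ 0.844872.
Pooled p̂ = (1487+1318)/(1749+1560) = 2805/3309 = 0.847688.
SE = √(p̂(1−p̂)(1/n₁+1/n₂)) = √(0.847688·0.152312·0.00121278) = √(0.000156586) = 0.012513.
z = (0.850200 − 0.844872)/0.012513 = 0.005328/0.012513 = 0.4258.
p-value = 2·P(Z > 0.426) ≈ 0.6702. With α = 0.1, fail to reject H₀.

z = 0.4258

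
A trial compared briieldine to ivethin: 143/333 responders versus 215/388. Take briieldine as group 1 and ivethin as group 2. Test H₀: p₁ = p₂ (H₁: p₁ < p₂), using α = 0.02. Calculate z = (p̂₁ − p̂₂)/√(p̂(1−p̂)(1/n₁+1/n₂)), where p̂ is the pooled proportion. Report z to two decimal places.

p̂₁ = 143/333 ≈ 0.4294, p̂₂ = 215/388 ≈ 0.5541.
Pooled p̂ = (143+215)/(333+388) = 358/721 = 0.4965.
SE = √(p̂(1−p̂)(1/n₁+1/n₂)) = √(0.4965·0.5035·0.00558032) = √(0.00139501) = 0.0373.
z = (0.4294 − 0.5541)/0.0373 = -0.1247/0.0373 = -3.34.
p-value = P(Z < -3.339) ≈ 0.0004; since p < α = 0.02, reject H₀.

z = -3.34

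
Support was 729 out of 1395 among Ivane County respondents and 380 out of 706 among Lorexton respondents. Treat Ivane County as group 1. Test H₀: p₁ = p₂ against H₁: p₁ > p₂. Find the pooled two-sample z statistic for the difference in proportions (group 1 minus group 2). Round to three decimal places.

p̂₁ = 729/1395 ≈ 0.52258, p̂₂ = 380/706 ≈ 0.53824.
Pooled p̂ = (729+380)/(1395+706) = 1109/2101 = 0.52784.
SE = √(0.249225 × 0.00213328) = 0.02306.
z = (0.52258 − 0.53824)/0.02306 = -0.01566/0.02306 = -0.679.
p-value = P(Z > -0.679) ≈ 0.7515.

z = -0.679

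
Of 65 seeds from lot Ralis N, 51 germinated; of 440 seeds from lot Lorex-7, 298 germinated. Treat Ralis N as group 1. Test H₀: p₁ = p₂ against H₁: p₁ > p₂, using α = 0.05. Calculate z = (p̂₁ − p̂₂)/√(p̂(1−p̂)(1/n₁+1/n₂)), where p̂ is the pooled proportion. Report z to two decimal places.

p̂₁ = 51/65 ≈ 0.7846, p̂₂ = 298/440 ≈ 0.6773.
Pooled p̂ = (51+298)/(65+440) = 349/505 = 0.6911.
SE = √(p̂(1−p̂)(1/n₁+1/n₂)) = √(0.6911·0.3089·0.0176573) = √(0.00376958) = 0.0614.
z = (0.7846 − 0.6773)/0.0614 = 0.1073/0.0614 = 1.75.
p-value = P(Z > 1.748) ≈ 0.0402. With α = 0.05, reject H₀.

z = 1.75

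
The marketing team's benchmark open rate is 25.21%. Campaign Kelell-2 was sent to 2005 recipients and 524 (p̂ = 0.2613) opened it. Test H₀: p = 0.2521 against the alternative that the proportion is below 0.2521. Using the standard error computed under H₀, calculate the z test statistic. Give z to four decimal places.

z = 0.9535

p̂ = 524/2005 ≈ 0.2613466.
SE = √(p₀(1−p₀)/n) = √(0.18855/2005) = 0.0096973.
z = (0.2613466 − 0.2521)/0.0096973 = 0.0092466/0.0096973 = 0.9535.
p-value = P(Z < 0.954) ≈ 0.8298.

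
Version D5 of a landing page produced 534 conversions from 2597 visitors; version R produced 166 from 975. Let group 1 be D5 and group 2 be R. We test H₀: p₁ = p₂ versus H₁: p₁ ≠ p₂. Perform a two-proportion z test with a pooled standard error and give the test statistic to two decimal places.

p̂₁ = 534/2597 ≈ 0.2056, p̂₂ = 166/975 ≈ 0.1703.
Pooled p̂ = (534+166)/(2597+975) = 700/3572 = 0.1960.
SE = √(0.157565 × 0.0014107) = 0.0149.
z = (0.2056 − 0.1703)/0.0149 = 0.0353/0.0149 = 2.37.

z = 2.37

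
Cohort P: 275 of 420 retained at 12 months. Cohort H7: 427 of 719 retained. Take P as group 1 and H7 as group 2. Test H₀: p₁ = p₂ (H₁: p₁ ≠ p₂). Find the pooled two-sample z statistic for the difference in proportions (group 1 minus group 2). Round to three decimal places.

p̂₁ = 275/420 = 0.65476, p̂₂ = 427/719 = 0.59388.
Pooled p̂ = (275+427)/(420+719) = 702/1139 = 0.61633.
SE = √(p̂(1−p̂)(1/n₁+1/n₂)) = √(0.61633·0.38367·0.00377177) = √(0.000891901) = 0.02986.
z = (0.65476 − 0.59388)/0.02986 = 0.06088/0.02986 = 2.039.

z = 2.039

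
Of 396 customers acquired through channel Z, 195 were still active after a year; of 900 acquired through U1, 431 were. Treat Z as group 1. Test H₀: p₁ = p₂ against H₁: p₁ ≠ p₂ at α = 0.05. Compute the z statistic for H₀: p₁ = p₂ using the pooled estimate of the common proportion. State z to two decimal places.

p̂₁ = 195/396 ≈ 0.4924, p̂₂ = 431/900 ≈ 0.4789.
Pooled p̂ = (195+431)/(396+900) = 626/1296 = 0.4830.
SE = √(0.249712 × 0.00363636) = 0.0301.
z = (0.4924 − 0.4789)/0.0301 = 0.0135/0.0301 = 0.45.
p-value = 2·P(Z > 0.449) ≈ 0.6533. With α = 0.05, fail to reject H₀.

z = 0.45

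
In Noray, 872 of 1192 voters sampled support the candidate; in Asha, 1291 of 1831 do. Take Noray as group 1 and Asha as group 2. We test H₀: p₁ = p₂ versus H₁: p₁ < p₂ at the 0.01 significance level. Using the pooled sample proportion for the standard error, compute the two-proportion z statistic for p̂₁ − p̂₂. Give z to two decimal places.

p̂₁ = 872/1192 ≈ 0.73154, p̂₂ = 1291/1831 ≈ 0.70508.
Pooled p̂ = (872+1291)/(1192+1831) = 2163/3023 = 0.71551.
SE = √(p̂(1−p̂)(1/n₁+1/n₂)) = √(0.71551·0.28449·0.00138508) = √(0.000281937) = 0.01679.
z = (0.73154 − 0.70508)/0.01679 = 0.02646/0.01679 = 1.58.
p-value = P(Z < 1.576) ≈ 0.9425. With α = 0.01, fail to reject H₀.

z = 1.58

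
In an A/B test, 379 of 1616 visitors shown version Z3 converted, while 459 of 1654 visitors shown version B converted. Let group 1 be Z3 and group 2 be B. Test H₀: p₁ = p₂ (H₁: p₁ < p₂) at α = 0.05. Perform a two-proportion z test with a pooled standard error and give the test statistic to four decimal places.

p̂₁ = 379/1616 ≈ 0.234530, p̂₂ = 459/1654 ≈ 0.277509.
Pooled p̂ = (379+459)/(1616+1654) = 838/3270 = 0.256269.
SE = √(p̂(1−p̂)(1/n₁+1/n₂)) = √(0.256269·0.743731·0.00122341) = √(0.000233176) = 0.015270.
z = (0.234530 − 0.277509)/0.015270 = -0.042979/0.015270 = -2.8146.
p-value = P(Z < -2.815) ≈ 0.0024. With α = 0.05, reject H₀.

z = -2.8146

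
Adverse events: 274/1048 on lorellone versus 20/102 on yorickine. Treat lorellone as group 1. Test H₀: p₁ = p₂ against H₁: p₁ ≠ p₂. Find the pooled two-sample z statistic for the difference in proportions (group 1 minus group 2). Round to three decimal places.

z = 1.445

p̂₁ = 274/1048 ≈ 0.26145, p̂₂ = 20/102 ≈ 0.19608.
Pooled p̂ = (274+20)/(1048+102) = 294/1150 = 0.25565.
SE = √(p̂(1−p̂)(1/n₁+1/n₂)) = √(0.25565·0.74435·0.0107581) = √(0.00204721) = 0.04525.
z = (0.26145 − 0.19608)/0.04525 = 0.06537/0.04525 = 1.445.
p-value = 2·P(Z > 1.445) ≈ 0.1485.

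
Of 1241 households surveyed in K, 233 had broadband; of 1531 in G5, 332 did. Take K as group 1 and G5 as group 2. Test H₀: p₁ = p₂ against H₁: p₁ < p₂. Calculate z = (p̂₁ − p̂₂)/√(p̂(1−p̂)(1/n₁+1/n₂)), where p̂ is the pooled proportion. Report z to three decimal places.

z = -1.891

p̂₁ = 233/1241 ≈ 0.18775, p̂₂ = 332/1531 ≈ 0.21685.
Pooled p̂ = (233+332)/(1241+1531) = 565/2772 = 0.20382.
SE = √(p̂(1−p̂)(1/n₁+1/n₂)) = √(0.20382·0.79618·0.00145897) = √(0.000236761) = 0.01539.
z = (0.18775 − 0.21685)/0.01539 = -0.02910/0.01539 = -1.891.
p-value = P(Z < -1.891) ≈ 0.0293.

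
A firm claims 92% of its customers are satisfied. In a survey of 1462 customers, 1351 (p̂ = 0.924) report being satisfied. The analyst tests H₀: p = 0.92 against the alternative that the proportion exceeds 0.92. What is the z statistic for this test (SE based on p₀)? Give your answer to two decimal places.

p̂ = 1351/1462 ≈ 0.92408.
Standard error under H₀: √(0.92×0.08/1462) = 0.00710.
z = (0.92408 − 0.92)/0.00710 = 0.00408/0.00710 = 0.57.

z = 0.57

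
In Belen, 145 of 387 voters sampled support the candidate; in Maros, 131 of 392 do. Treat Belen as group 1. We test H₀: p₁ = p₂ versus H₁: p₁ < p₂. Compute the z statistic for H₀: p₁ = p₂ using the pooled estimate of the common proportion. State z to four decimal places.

z = 1.1814

p̂₁ = 145/387 = 0.374677, p̂₂ = 131/392 = 0.334184.
Pooled p̂ = (145+131)/(387+392) = 276/779 = 0.354300.
SE = √(0.228772 × 0.005135) = 0.034275.
z = (0.374677 − 0.334184)/0.034275 = 0.040493/0.034275 = 1.1814.
p-value = P(Z < 1.181) ≈ 0.8813.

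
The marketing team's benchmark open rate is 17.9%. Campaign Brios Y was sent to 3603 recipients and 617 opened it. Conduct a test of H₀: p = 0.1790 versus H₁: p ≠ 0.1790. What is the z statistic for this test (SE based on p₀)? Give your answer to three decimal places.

p̂ = 617/3603 ≈ 0.171246.
Standard error under H₀: √(0.179×0.821/3603) = 0.006387.
z = (0.171246 − 0.179)/0.006387 = -0.007754/0.006387 = -1.214.

z = -1.214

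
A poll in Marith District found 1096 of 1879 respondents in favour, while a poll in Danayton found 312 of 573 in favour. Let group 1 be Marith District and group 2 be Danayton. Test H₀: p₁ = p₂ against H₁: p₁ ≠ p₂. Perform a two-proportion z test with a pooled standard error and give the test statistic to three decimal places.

z = 1.644

p̂₁ = 1096/1879 = 0.58329, p̂₂ = 312/573 = 0.54450.
Pooled p̂ = (1096+312)/(1879+573) = 1408/2452 = 0.57423.
SE = √(p̂(1−p̂)(1/n₁+1/n₂)) = √(0.57423·0.42577·0.0022774) = √(0.000556803) = 0.02360.
z = (0.58329 − 0.54450)/0.02360 = 0.03879/0.02360 = 1.644.
Two-sided p-value ≈ 2·Φ(−1.644) = 0.1002.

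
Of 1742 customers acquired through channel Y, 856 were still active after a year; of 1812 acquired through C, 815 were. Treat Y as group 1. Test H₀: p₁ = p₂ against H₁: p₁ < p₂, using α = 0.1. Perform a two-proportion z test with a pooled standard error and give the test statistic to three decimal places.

z = 2.485

p̂₁ = 856/1742 = 0.4913892, p̂₂ = 815/1812 = 0.4497792.
Pooled p̂ = (856+815)/(1742+1812) = 1671/3554 = 0.4701745.
SE = √(0.24911 × 0.00112593) = 0.0167476.
z = (0.4913892 − 0.4497792)/0.0167476 = 0.0416100/0.0167476 = 2.485.
p-value = P(Z < 2.485) ≈ 0.9935. With α = 0.1, fail to reject H₀.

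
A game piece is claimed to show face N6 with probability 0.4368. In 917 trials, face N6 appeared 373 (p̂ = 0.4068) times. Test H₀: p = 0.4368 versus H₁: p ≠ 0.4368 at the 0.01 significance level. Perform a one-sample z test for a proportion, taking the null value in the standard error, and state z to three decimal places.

z = -1.834

p̂ = 373/917 ≈ 0.40676.
SE = √(p₀(1−p₀)/n) = √(0.24601/917) = 0.01638.
z = (0.40676 − 0.4368)/0.01638 = -0.03004/0.01638 = -1.834.
p-value = 2·P(Z > 1.834) ≈ 0.0667. With α = 0.01, fail to reject H₀.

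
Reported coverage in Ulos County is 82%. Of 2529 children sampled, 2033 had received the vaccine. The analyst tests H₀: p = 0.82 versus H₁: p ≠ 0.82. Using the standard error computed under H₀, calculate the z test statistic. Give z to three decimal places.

p̂ = 2033/2529 ≈ 0.803875.
SE = √(p₀(1−p₀)/n) = √(0.1476/2529) = 0.007640.
z = (0.803875 − 0.82)/0.007640 = -0.016125/0.007640 = -2.111.
Two-sided p-value ≈ 2·Φ(−2.111) = 0.0348.

z = -2.111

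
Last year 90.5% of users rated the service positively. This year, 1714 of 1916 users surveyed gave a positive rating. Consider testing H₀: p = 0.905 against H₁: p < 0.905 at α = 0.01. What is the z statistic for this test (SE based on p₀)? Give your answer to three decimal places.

z = -1.557

p̂ = 1714/1916 = 0.89457.
Standard error under H₀: √(0.905×0.095/1916) = 0.00670.
z = (0.89457 − 0.905)/0.00670 = -0.01043/0.00670 = -1.557.
p-value = P(Z < -1.557) ≈ 0.0598, so at α = 0.01 we fail to reject H₀.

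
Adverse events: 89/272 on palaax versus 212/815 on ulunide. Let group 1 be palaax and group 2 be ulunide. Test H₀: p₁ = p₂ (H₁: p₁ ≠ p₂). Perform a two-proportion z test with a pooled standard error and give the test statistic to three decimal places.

z = 2.141

p̂₁ = 89/272 ≈ 0.32721, p̂₂ = 212/815 ≈ 0.26012.
Pooled p̂ = (89+212)/(272+815) = 301/1087 = 0.27691.
SE = √(p̂(1−p̂)(1/n₁+1/n₂)) = √(0.27691·0.72309·0.00490346) = √(0.000981823) = 0.03133.
z = (0.32721 − 0.26012)/0.03133 = 0.06709/0.03133 = 2.141.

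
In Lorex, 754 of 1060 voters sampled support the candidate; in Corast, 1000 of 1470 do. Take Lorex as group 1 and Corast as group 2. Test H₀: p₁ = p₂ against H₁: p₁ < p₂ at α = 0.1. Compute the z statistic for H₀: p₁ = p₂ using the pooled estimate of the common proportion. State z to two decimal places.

p̂₁ = 754/1060 = 0.7113, p̂₂ = 1000/1470 = 0.6803.
Pooled p̂ = (754+1000)/(1060+1470) = 1754/2530 = 0.6933.
SE = √(p̂(1−p̂)(1/n₁+1/n₂)) = √(0.6933·0.3067·0.00162367) = √(0.000345261) = 0.0186.
z = (0.7113 − 0.6803)/0.0186 = 0.0310/0.0186 = 1.67.
p-value = P(Z < 1.671) ≈ 0.9526, so at α = 0.1 we fail to reject H₀.

z = 1.67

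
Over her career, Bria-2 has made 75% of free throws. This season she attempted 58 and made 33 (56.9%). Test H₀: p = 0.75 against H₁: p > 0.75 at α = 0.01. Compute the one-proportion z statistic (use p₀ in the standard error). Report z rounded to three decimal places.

p̂ = 33/58 = 0.56897.
Under H₀, SE = √(0.75·0.25/58) = √(0.00323276) = 0.05686.
z = (0.56897 − 0.75)/0.05686 = -0.18103/0.05686 = -3.184.
p-value = P(Z > -3.184) ≈ 0.9993; since p > α = 0.01, fail to reject H₀.

z = -3.184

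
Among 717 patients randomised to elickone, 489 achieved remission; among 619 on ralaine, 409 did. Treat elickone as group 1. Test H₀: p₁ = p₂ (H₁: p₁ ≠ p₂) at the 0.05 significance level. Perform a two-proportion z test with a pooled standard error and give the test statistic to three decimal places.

p̂₁ = 489/717 ≈ 0.68201, p̂₂ = 409/619 ≈ 0.66074.
Pooled p̂ = (489+409)/(717+619) = 898/1336 = 0.67216.
SE = √(0.220362 × 0.00301021) = 0.02576.
z = (0.68201 − 0.66074)/0.02576 = 0.02127/0.02576 = 0.826.
p-value = 2·P(Z > 0.826) ≈ 0.4090, so at α = 0.05 we fail to reject H₀.

z = 0.826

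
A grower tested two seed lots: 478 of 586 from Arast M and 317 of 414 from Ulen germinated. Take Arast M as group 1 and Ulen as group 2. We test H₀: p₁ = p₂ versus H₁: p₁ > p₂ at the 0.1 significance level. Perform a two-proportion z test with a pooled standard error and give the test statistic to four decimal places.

p̂₁ = 478/586 = 0.815700, p̂₂ = 317/414 = 0.765700.
Pooled p̂ = (478+317)/(586+414) = 795/1000 = 0.795000.
SE = √(p̂(1−p̂)(1/n₁+1/n₂)) = √(0.795000·0.205000·0.00412194) = √(0.000671774) = 0.025919.
z = (0.815700 − 0.765700)/0.025919 = 0.050000/0.025919 = 1.9291.
p-value = P(Z > 1.929) ≈ 0.0269, so at α = 0.1 we reject H₀.

z = 1.9291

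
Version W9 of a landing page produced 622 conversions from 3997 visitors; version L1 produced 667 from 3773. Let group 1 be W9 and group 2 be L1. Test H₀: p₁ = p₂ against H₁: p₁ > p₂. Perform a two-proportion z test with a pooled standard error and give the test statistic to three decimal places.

p̂₁ = 622/3997 ≈ 0.15562, p̂₂ = 667/3773 ≈ 0.17678.
Pooled p̂ = (622+667)/(3997+3773) = 1289/7770 = 0.16589.
SE = √(0.138373 × 0.000515229) = 0.00844.
z = (0.15562 − 0.17678)/0.00844 = -0.02116/0.00844 = -2.507.

z = -2.507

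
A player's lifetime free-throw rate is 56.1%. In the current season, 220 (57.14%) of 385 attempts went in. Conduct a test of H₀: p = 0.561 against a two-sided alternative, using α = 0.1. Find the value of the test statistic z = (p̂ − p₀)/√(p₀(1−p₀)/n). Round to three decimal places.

p̂ = 220/385 = 0.57143.
SE = √(p₀(1−p₀)/n) = √(0.24628/385) = 0.02529.
z = (0.57143 − 0.561)/0.02529 = 0.01043/0.02529 = 0.412.
Two-sided p-value ≈ 2·Φ(−0.412) = 0.6801. With α = 0.1, fail to reject H₀.

z = 0.412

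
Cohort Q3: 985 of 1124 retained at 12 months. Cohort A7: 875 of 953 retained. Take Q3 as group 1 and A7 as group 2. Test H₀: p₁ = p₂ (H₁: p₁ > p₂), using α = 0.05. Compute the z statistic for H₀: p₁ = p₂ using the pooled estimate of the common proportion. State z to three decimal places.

z = -3.105

p̂₁ = 985/1124 ≈ 0.87633, p̂₂ = 875/953 ≈ 0.91815.
Pooled p̂ = (985+875)/(1124+953) = 1860/2077 = 0.89552.
SE = √(0.093562 × 0.001939) = 0.01347.
z = (0.87633 − 0.91815)/0.01347 = -0.04182/0.01347 = -3.105.
p-value = P(Z > -3.105) ≈ 0.9990; since p > α = 0.05, fail to reject H₀.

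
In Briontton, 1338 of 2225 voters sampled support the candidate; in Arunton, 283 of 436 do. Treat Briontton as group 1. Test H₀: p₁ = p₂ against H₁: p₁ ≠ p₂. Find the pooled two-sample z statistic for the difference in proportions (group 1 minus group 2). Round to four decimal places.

p̂₁ = 1338/2225 ≈ 0.601348, p̂₂ = 283/436 ≈ 0.649083.
Pooled p̂ = (1338+283)/(2225+436) = 1621/2661 = 0.609169.
SE = √(p̂(1−p̂)(1/n₁+1/n₂)) = √(0.609169·0.390831·0.00274302) = √(0.000653063) = 0.025555.
z = (0.601348 − 0.649083)/0.025555 = -0.047735/0.025555 = -1.8679.

z = -1.8679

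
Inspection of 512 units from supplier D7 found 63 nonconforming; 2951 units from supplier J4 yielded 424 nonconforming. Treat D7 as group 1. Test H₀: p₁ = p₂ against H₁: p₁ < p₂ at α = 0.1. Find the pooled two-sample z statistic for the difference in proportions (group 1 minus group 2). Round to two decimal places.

z = -1.24

p̂₁ = 63/512 ≈ 0.12305, p̂₂ = 424/2951 ≈ 0.14368.
Pooled p̂ = (63+424)/(512+2951) = 487/3463 = 0.14063.
SE = √(p̂(1−p̂)(1/n₁+1/n₂)) = √(0.14063·0.85937·0.00229199) = √(0.000276994) = 0.01664.
z = (0.12305 − 0.14368)/0.01664 = -0.02063/0.01664 = -1.24.
p-value = P(Z < -1.240) ≈ 0.1075, so at α = 0.1 we fail to reject H₀.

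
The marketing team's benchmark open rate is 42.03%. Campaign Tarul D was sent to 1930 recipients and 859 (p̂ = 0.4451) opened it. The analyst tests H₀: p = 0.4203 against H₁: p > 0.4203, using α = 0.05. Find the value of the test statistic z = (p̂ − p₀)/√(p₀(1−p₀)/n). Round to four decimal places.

z = 2.2053

p̂ = 859/1930 = 0.44507772.
SE = √(p₀(1−p₀)/n) = √(0.24365/1930) = 0.01123577.
z = (0.44507772 − 0.4203)/0.01123577 = 0.02477772/0.01123577 = 2.2053.
p-value = P(Z > 2.205) ≈ 0.0137; since p < α = 0.05, reject H₀.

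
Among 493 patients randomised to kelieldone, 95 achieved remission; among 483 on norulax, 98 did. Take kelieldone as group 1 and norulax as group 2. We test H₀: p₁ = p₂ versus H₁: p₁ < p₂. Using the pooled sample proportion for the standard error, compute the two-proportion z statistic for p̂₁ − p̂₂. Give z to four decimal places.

p̂₁ = 95/493 = 0.192698, p̂₂ = 98/483 = 0.202899.
Pooled p̂ = (95+98)/(493+483) = 193/976 = 0.197746.
SE = √(0.158642 × 0.00409879) = 0.025500.
z = (0.192698 − 0.202899)/0.025500 = -0.010201/0.025500 = -0.4000.
p-value = P(Z < -0.400) ≈ 0.3446.

z = -0.4000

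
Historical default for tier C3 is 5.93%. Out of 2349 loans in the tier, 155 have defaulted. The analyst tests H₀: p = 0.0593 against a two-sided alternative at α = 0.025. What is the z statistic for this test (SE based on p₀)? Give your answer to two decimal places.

p̂ = 155/2349 = 0.0660.
Under H₀, SE = √(0.0593·0.9407/2349) = √(2.37478e-05) = 0.0049.
z = (0.0660 − 0.0593)/0.0049 = 0.0067/0.0049 = 1.37.
p-value = 2·P(Z > 1.372) ≈ 0.1701; since p > α = 0.025, fail to reject H₀.

z = 1.37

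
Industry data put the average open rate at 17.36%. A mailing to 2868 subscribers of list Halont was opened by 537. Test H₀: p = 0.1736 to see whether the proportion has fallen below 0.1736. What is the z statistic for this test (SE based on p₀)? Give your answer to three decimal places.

p̂ = 537/2868 ≈ 0.187238.
Under H₀, SE = √(0.1736·0.8264/2868) = √(5.0022e-05) = 0.007073.
z = (0.187238 − 0.1736)/0.007073 = 0.013638/0.007073 = 1.928.
p-value = P(Z < 1.928) ≈ 0.9731.

z = 1.928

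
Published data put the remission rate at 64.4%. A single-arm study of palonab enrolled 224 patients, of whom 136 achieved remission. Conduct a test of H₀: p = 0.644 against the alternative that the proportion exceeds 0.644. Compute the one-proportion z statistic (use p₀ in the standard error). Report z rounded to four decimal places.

z = -1.1521

p̂ = 136/224 ≈ 0.607143.
SE = √(p₀(1−p₀)/n) = √(0.22926/224) = 0.031992.
z = (0.607143 − 0.644)/0.031992 = -0.036857/0.031992 = -1.1521.
p-value = P(Z > -1.152) ≈ 0.8754.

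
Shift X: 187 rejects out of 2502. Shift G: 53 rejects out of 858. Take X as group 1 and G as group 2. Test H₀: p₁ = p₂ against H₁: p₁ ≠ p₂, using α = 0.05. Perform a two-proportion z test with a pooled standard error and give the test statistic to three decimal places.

p̂₁ = 187/2502 ≈ 0.07474, p̂₂ = 53/858 ≈ 0.06177.
Pooled p̂ = (187+53)/(2502+858) = 240/3360 = 0.07143.
SE = √(p̂(1−p̂)(1/n₁+1/n₂)) = √(0.07143·0.92857·0.00156518) = √(0.000103813) = 0.01019.
z = (0.07474 − 0.06177)/0.01019 = 0.01297/0.01019 = 1.273.
Two-sided p-value ≈ 2·Φ(−1.273) = 0.2031; since p > α = 0.05, fail to reject H₀.

z = 1.273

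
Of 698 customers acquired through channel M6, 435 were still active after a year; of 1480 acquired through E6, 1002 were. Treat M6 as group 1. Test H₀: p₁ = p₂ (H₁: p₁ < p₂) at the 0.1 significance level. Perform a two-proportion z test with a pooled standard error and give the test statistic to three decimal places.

p̂₁ = 435/698 ≈ 0.62321, p̂₂ = 1002/1480 ≈ 0.67703.
Pooled p̂ = (435+1002)/(698+1480) = 1437/2178 = 0.65978.
SE = √(0.22447 × 0.00210834) = 0.02175.
z = (0.62321 − 0.67703)/0.02175 = -0.05382/0.02175 = -2.474.
p-value = P(Z < -2.474) ≈ 0.0067, so at α = 0.1 we reject H₀.

z = -2.474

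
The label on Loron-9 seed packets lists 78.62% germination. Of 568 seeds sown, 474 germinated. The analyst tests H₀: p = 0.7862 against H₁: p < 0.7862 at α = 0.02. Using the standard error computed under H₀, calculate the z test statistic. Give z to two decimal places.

p̂ = 474/568 = 0.8345.
SE = √(p₀(1−p₀)/n) = √(0.16809/568) = 0.0172.
z = (0.8345 − 0.7862)/0.0172 = 0.0483/0.0172 = 2.81.
p-value = P(Z < 2.808) ≈ 0.9975; since p > α = 0.02, fail to reject H₀.

z = 2.81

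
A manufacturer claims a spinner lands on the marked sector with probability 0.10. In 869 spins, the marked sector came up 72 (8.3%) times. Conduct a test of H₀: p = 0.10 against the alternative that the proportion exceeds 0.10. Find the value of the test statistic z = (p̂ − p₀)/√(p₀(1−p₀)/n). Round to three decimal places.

z = -1.685

p̂ = 72/869 = 0.08285.
SE = √(p₀(1−p₀)/n) = √(0.09/869) = 0.01018.
z = (0.08285 − 0.1)/0.01018 = -0.01715/0.01018 = -1.685.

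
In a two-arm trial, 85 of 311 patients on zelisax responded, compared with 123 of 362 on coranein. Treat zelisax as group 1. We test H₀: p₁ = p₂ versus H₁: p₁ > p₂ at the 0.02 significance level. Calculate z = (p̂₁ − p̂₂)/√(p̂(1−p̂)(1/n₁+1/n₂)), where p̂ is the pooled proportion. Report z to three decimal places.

z = -1.860

p̂₁ = 85/311 ≈ 0.27331, p̂₂ = 123/362 ≈ 0.33978.
Pooled p̂ = (85+123)/(311+362) = 208/673 = 0.30906.
SE = √(0.213543 × 0.00597787) = 0.03573.
z = (0.27331 − 0.33978)/0.03573 = -0.06647/0.03573 = -1.860.
p-value = P(Z > -1.860) ≈ 0.9686. With α = 0.02, fail to reject H₀.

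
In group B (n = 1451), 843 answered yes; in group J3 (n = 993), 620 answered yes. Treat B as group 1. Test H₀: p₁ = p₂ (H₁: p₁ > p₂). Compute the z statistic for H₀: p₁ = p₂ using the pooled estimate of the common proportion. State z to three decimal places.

z = -2.149

p̂₁ = 843/1451 = 0.58098, p̂₂ = 620/993 = 0.62437.
Pooled p̂ = (843+620)/(1451+993) = 1463/2444 = 0.59861.
SE = √(0.240276 × 0.00169623) = 0.02019.
z = (0.58098 − 0.62437)/0.02019 = -0.04339/0.02019 = -2.149.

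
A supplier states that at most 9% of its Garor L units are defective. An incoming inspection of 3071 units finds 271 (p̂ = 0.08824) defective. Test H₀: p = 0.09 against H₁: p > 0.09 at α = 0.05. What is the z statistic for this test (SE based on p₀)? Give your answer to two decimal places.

z = -0.34

p̂ = 271/3071 ≈ 0.08824.
Standard error under H₀: √(0.09×0.91/3071) = 0.00516.
z = (0.08824 − 0.09)/0.00516 = -0.00176/0.00516 = -0.34.
p-value = P(Z > -0.340) ≈ 0.6330, so at α = 0.05 we fail to reject H₀.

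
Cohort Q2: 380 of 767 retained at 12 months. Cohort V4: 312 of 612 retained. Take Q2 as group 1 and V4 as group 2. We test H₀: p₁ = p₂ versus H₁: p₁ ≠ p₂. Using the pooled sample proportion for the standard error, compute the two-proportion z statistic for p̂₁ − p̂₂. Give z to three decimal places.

z = -0.530

p̂₁ = 380/767 ≈ 0.49544, p̂₂ = 312/612 ≈ 0.50980.
Pooled p̂ = (380+312)/(767+612) = 692/1379 = 0.50181.
SE = √(p̂(1−p̂)(1/n₁+1/n₂)) = √(0.50181·0.49819·0.00293777) = √(0.000734432) = 0.02710.
z = (0.49544 − 0.50980)/0.02710 = -0.01436/0.02710 = -0.530.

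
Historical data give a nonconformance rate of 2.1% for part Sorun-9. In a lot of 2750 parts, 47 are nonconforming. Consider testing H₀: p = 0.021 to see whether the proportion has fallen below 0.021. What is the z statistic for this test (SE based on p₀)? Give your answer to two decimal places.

z = -1.43

p̂ = 47/2750 ≈ 0.01709.
SE = √(p₀(1−p₀)/n) = √(0.020559/2750) = 0.00273.
z = (0.01709 − 0.021)/0.00273 = -0.00391/0.00273 = -1.43.
p-value = P(Z < -1.430) ≈ 0.0764.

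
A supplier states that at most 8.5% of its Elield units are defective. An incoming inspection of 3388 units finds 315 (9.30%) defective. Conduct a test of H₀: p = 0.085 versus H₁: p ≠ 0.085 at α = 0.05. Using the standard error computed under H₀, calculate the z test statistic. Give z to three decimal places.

p̂ = 315/3388 = 0.092975.
Under H₀, SE = √(0.085·0.915/3388) = √(2.2956e-05) = 0.004791.
z = (0.092975 − 0.085)/0.004791 = 0.007975/0.004791 = 1.665.
p-value = 2·P(Z > 1.665) ≈ 0.0960, so at α = 0.05 we fail to reject H₀.

z = 1.665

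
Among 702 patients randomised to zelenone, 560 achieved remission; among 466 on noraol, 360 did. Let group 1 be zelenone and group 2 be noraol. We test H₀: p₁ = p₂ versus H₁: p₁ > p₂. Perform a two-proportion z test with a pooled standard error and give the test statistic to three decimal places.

p̂₁ = 560/702 = 0.79772, p̂₂ = 360/466 = 0.77253.
Pooled p̂ = (560+360)/(702+466) = 920/1168 = 0.78767.
SE = √(0.167245 × 0.00357042) = 0.02444.
z = (0.79772 − 0.77253)/0.02444 = 0.02519/0.02444 = 1.031.

z = 1.031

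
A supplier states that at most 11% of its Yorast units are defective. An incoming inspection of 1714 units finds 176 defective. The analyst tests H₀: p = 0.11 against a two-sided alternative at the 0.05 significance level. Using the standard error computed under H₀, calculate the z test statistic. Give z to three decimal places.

z = -0.968

p̂ = 176/1714 = 0.10268.
SE = √(p₀(1−p₀)/n) = √(0.0979/1714) = 0.00756.
z = (0.10268 − 0.11)/0.00756 = -0.00732/0.00756 = -0.968.
p-value = 2·P(Z > 0.968) ≈ 0.3330; since p > α = 0.05, fail to reject H₀.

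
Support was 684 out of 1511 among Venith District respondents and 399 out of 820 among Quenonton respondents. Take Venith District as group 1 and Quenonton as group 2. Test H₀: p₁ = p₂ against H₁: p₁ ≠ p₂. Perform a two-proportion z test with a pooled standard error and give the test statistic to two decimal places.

p̂₁ = 684/1511 ≈ 0.4527, p̂₂ = 399/820 ≈ 0.4866.
Pooled p̂ = (684+399)/(1511+820) = 1083/2331 = 0.4646.
SE = √(0.248747 × 0.00188133) = 0.0216.
z = (0.4527 − 0.4866)/0.0216 = -0.0339/0.0216 = -1.57.
p-value = 2·P(Z > 1.567) ≈ 0.1170.

z = -1.57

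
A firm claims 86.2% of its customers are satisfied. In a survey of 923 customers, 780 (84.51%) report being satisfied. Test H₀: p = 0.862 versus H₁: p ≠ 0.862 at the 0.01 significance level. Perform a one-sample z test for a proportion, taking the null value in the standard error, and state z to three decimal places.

p̂ = 780/923 ≈ 0.845070.
Under H₀, SE = √(0.862·0.138/923) = √(0.00012888) = 0.011353.
z = (0.845070 − 0.862)/0.011353 = -0.016930/0.011353 = -1.491.
p-value = 2·P(Z > 1.491) ≈ 0.1359; since p > α = 0.01, fail to reject H₀.

z = -1.491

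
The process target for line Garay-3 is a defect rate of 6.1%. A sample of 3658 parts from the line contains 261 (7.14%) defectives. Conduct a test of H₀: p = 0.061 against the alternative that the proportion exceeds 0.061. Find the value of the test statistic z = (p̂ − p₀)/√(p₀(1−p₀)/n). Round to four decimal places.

p̂ = 261/3658 ≈ 0.0713505.
Standard error under H₀: √(0.061×0.939/3658) = 0.0039571.
z = (0.0713505 − 0.061)/0.0039571 = 0.0103505/0.0039571 = 2.6157.
p-value = P(Z > 2.616) ≈ 0.0045.

z = 2.6157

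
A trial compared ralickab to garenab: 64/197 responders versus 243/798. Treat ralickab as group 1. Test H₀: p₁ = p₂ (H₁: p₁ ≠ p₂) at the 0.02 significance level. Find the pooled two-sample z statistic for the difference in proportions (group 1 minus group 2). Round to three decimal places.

z = 0.554

p̂₁ = 64/197 ≈ 0.32487, p̂₂ = 243/798 ≈ 0.30451.
Pooled p̂ = (64+243)/(197+798) = 307/995 = 0.30854.
SE = √(p̂(1−p̂)(1/n₁+1/n₂)) = √(0.30854·0.69146·0.00632927) = √(0.00135031) = 0.03675.
z = (0.32487 − 0.30451)/0.03675 = 0.02036/0.03675 = 0.554.
p-value = 2·P(Z > 0.554) ≈ 0.5795, so at α = 0.02 we fail to reject H₀.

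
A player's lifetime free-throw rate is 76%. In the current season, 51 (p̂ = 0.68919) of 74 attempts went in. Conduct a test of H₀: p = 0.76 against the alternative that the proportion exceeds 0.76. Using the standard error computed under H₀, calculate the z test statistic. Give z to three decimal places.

p̂ = 51/74 ≈ 0.68919.
Under H₀, SE = √(0.76·0.24/74) = √(0.00246486) = 0.04965.
z = (0.68919 − 0.76)/0.04965 = -0.07081/0.04965 = -1.426.
p-value = P(Z > -1.426) ≈ 0.9231.

z = -1.426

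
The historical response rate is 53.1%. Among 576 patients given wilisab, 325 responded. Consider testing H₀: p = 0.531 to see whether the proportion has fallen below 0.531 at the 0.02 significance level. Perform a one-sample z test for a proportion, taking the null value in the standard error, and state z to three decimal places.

p̂ = 325/576 ≈ 0.564236.
Standard error under H₀: √(0.531×0.469/576) = 0.020793.
z = (0.564236 − 0.531)/0.020793 = 0.033236/0.020793 = 1.598.
p-value = P(Z < 1.598) ≈ 0.9450, so at α = 0.02 we fail to reject H₀.

z = 1.598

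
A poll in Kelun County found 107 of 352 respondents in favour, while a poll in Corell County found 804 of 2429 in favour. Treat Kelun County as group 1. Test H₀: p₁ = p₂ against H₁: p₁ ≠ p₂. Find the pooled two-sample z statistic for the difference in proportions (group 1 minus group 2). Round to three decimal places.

p̂₁ = 107/352 = 0.303977, p̂₂ = 804/2429 = 0.331000.
Pooled p̂ = (107+804)/(352+2429) = 911/2781 = 0.327580.
SE = √(p̂(1−p̂)(1/n₁+1/n₂)) = √(0.327580·0.672420·0.0032526) = √(0.000716455) = 0.026767.
z = (0.303977 − 0.331000)/0.026767 = -0.027023/0.026767 = -1.010.

z = -1.010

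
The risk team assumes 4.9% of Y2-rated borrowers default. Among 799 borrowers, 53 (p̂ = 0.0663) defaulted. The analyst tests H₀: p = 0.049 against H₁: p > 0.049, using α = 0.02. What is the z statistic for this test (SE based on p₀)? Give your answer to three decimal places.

z = 2.270

p̂ = 53/799 = 0.066333.
Standard error under H₀: √(0.049×0.951/799) = 0.007637.
z = (0.066333 − 0.049)/0.007637 = 0.017333/0.007637 = 2.270.
p-value = P(Z > 2.270) ≈ 0.0116, so at α = 0.02 we reject H₀.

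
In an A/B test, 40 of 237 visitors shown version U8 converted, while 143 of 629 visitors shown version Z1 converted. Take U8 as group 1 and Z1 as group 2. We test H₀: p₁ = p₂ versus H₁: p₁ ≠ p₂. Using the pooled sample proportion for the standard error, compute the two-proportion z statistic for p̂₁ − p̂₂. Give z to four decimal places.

z = -1.8823

p̂₁ = 40/237 = 0.168776, p̂₂ = 143/629 = 0.227345.
Pooled p̂ = (40+143)/(237+629) = 183/866 = 0.211316.
SE = √(p̂(1−p̂)(1/n₁+1/n₂)) = √(0.211316·0.788684·0.00580923) = √(0.000968177) = 0.031116.
z = (0.168776 − 0.227345)/0.031116 = -0.058569/0.031116 = -1.8823.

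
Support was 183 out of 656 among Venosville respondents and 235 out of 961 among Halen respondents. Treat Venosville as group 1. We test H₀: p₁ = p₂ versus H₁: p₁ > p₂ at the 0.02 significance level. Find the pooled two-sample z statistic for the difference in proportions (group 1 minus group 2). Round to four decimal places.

z = 1.5526

p̂₁ = 183/656 ≈ 0.278963, p̂₂ = 235/961 ≈ 0.244537.
Pooled p̂ = (183+235)/(656+961) = 418/1617 = 0.258503.
SE = √(p̂(1−p̂)(1/n₁+1/n₂)) = √(0.258503·0.741497·0.00256497) = √(0.000491652) = 0.022173.
z = (0.278963 − 0.244537)/0.022173 = 0.034426/0.022173 = 1.5526.
p-value = P(Z > 1.553) ≈ 0.0603, so at α = 0.02 we fail to reject H₀.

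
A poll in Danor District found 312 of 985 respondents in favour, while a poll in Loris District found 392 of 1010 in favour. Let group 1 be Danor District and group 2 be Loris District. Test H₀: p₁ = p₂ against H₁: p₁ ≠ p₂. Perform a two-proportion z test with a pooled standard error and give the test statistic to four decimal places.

z = -3.3350

p̂₁ = 312/985 = 0.3167513, p̂₂ = 392/1010 = 0.3881188.
Pooled p̂ = (312+392)/(985+1010) = 704/1995 = 0.3528822.
SE = √(p̂(1−p̂)(1/n₁+1/n₂)) = √(0.3528822·0.6471178·0.00200533) = √(0.000457929) = 0.0213993.
z = (0.3167513 − 0.3881188)/0.0213993 = -0.0713675/0.0213993 = -3.3350.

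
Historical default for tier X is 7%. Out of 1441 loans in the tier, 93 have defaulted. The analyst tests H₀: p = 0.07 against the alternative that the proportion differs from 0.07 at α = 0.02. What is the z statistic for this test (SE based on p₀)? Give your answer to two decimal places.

z = -0.81

p̂ = 93/1441 ≈ 0.06454.
Standard error under H₀: √(0.07×0.93/1441) = 0.00672.
z = (0.06454 − 0.07)/0.00672 = -0.00546/0.00672 = -0.81.
p-value = 2·P(Z > 0.813) ≈ 0.4165; since p > α = 0.02, fail to reject H₀.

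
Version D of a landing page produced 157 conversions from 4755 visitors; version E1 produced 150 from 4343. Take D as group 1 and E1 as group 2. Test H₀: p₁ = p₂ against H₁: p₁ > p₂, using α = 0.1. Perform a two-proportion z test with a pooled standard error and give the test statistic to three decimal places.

z = -0.401

p̂₁ = 157/4755 = 0.03302, p̂₂ = 150/4343 = 0.03454.
Pooled p̂ = (157+150)/(4755+4343) = 307/9098 = 0.03374.
SE = √(p̂(1−p̂)(1/n₁+1/n₂)) = √(0.03374·0.96626·0.000440561) = √(1.43645e-05) = 0.00379.
z = (0.03302 − 0.03454)/0.00379 = -0.00152/0.00379 = -0.401.
p-value = P(Z > -0.401) ≈ 0.6559. With α = 0.1, fail to reject H₀.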